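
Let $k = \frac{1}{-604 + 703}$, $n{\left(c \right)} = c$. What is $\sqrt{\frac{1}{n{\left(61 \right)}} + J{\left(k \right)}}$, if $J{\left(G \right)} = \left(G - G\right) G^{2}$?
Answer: $\frac{\sqrt{61}}{61} \approx 0.12804$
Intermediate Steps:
$k = \frac{1}{99} \approx 0.010101$
$J{\left(G \right)} = 0$ ($J{\left(G \right)} = 0 G^{2} = 0$)
$\sqrt{\frac{1}{n{\left(61 \right)}} + J{\left(k \right)}} = \sqrt{\frac{1}{61} + 0} = \sqrt{\frac{1}{61}} = \frac{\sqrt{61}}{61}$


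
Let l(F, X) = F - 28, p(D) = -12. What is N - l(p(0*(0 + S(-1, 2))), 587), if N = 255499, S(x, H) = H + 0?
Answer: 255539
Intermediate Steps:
S(x, H) = H
l(F, X) = -28 + F
N - l(p(0*(0 + S(-1, 2))), 587) = 255499 - (-28 - 12) = 255499 - 1*(-40) = 255499 + 40 = 255539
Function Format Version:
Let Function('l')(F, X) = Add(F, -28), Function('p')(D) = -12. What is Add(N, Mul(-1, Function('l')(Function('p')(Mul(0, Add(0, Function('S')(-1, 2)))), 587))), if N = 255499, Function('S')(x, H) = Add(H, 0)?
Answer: 255539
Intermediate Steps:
Function('S')(x, H) = H
Function('l')(F, X) = Add(-28, F)
Add(N, Mul(-1, Function('l')(Function('p')(Mul(0, Add(0, Function('S')(-1, 2)))), 587))) = Add(255499, Mul(-1, Add(-28, -12))) = Add(255499, Mul(-1, -40)) = Add(255499, 40) = 255539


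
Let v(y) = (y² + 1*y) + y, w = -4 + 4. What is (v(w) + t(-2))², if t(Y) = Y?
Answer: 4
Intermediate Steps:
w = 0
v(y) = y² + 2*y (v(y) = (y² + y) + y = (y + y²) + y = y² + 2*y)
(v(w) + t(-2))² = (0*(2 + 0) - 2)² = (0*2 - 2)² = (0 - 2)² = (-2)² = 4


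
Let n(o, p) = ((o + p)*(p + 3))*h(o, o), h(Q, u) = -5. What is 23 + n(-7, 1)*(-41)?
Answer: -4897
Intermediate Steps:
n(o, p) = -5*(3 + p)*(o + p) (n(o, p) = ((o + p)*(p + 3))*(-5) = ((o + p)*(3 + p))*(-5) = ((3 + p)*(o + p))*(-5) = -5*(3 + p)*(o + p))
23 + n(-7, 1)*(-41) = 23 + (-15*(-7) - 15*1 - 5*1² - 5*(-7)*1)*(-41) = 23 + (105 - 15 - 5*1 + 35)*(-41) = 23 + (105 - 15 - 5 + 35)*(-41) = 23 + 120*(-41) = 23 - 4920 = -4897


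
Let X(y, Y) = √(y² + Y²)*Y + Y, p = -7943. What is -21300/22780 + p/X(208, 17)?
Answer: -45850699/49605728 - 7943*√43553/740384 ≈ -3.1632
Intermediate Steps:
X(y, Y) = Y + Y*√(Y² + y²) (X(y, Y) = √(Y² + y²)*Y + Y = Y*√(Y² + y²) + Y = Y + Y*√(Y² + y²))
-21300/22780 + p/X(208, 17) = -21300/22780 - 7943*1/(17*(1 + √(17² + 208²))) = -21300*1/22780 - 7943*1/(17*(1 + √(289 + 43264))) = -1065/1139 - 7943*1/(17*(1 + √43553)) = -1065/1139 - 7943/(17 + 17*√43553)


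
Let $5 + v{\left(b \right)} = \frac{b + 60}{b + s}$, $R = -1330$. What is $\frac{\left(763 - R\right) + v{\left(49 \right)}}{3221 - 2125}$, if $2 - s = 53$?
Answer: $\frac{4067}{2192} \approx 1.8554$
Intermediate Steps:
$s = -51$ ($s = 2 - 53 = -51$)
$v{\left(b \right)} = -5 + \frac{60 + b}{-51 + b}$ ($v{\left(b \right)} = -5 + \frac{b + 60}{b - 51} = -5 + \frac{60 + b}{-51 + b}$)
$\frac{\left(763 - R\right) + v{\left(49 \right)}}{3221 - 2125} = \frac{\left(763 - -1330\right) + \frac{315 - 196}{-51 + 49}}{3221 - 2125} = \frac{\left(763 + 1330\right) + \frac{315 - 196}{-2}}{1096} = \left(2093 - \frac{119}{2}\right) \frac{1}{1096} = \frac{4067}{2} \cdot \frac{1}{1096} = \frac{4067}{2192}$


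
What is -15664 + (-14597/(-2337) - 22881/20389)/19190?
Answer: -7161471771382772/457193047335 ≈ -15664.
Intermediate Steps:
-15664 + (-14597/(-2337) - 22881/20389)/19190 = -15664 + (-14597*(-1/2337) - 22881*1/20389)*(1/19190) = -15664 + (14597/2337 - 22881/20389)*(1/19190) = -15664 + (244145336/47649093)*(1/19190) = -15664 + 122072668/457193047335 = -7161471771382772/457193047335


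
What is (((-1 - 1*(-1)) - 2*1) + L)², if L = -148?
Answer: 22500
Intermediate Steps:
(((-1 - 1*(-1)) - 2*1) + L)² = (((-1 - 1*(-1)) - 2*1) - 148)² = (((-1 + 1) - 2) - 148)² = ((0 - 2) - 148)² = (-2 - 148)² = (-150)² = 22500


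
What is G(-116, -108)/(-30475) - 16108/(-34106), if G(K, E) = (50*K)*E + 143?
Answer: -453869223/22595225 ≈ -20.087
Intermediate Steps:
G(K, E) = 143 + 50*E*K (G(K, E) = 50*E*K + 143 = 143 + 50*E*K)
G(-116, -108)/(-30475) - 16108/(-34106) = (143 + 50*(-108)*(-116))/(-30475) - 16108/(-34106) = (143 + 626400)*(-1/30475) - 16108*(-1/34106) = 626543*(-1/30475) + 8054/17053 = -27241/1325 + 8054/17053 = -453869223/22595225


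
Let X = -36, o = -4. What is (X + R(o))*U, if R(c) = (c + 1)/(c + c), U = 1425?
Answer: -406125/8 ≈ -50766.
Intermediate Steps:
R(c) = (1 + c)/(2*c) (R(c) = (1 + c)/((2*c)) = (1 + c)*(1/(2*c)) = (1 + c)/(2*c))
(X + R(o))*U = (-36 + (½)*(1 - 4)/(-4))*1425 = (-36 + (½)*(-¼)*(-3))*1425 = (-36 + 3/8)*1425 = -285/8*1425 = -406125/8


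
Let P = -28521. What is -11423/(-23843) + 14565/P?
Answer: -7159304/226675401 ≈ -0.031584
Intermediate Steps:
-11423/(-23843) + 14565/P = -11423/(-23843) + 14565/(-28521) = -11423*(-1/23843) + 14565*(-1/28521) = 11423/23843 - 4855/9507 = -7159304/226675401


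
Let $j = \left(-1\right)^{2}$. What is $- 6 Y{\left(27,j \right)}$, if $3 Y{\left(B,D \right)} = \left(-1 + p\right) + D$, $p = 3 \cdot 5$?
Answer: $-30$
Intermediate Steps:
$j = 1$
$p = 15$
$Y{\left(B,D \right)} = \frac{14}{3} + \frac{D}{3}$ ($Y{\left(B,D \right)} = \frac{\left(-1 + 15\right) + D}{3} = \frac{14 + D}{3} = \frac{14}{3} + \frac{D}{3}$)
$- 6 Y{\left(27,j \right)} = - 6 \left(\frac{14}{3} + \frac{1}{3} \cdot 1\right) = - 6 \left(\frac{14}{3} + \frac{1}{3}\right) = \left(-6\right) 5 = -30$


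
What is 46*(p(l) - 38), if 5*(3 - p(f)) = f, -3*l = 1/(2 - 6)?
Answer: -48323/30 ≈ -1610.8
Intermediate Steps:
l = 1/12 (l = -1/(3*(2 - 6)) = -⅓/(-4) = -⅓*(-¼) = 1/12 ≈ 0.083333)
p(f) = 3 - f/5
46*(p(l) - 38) = 46*((3 - ⅕*1/12) - 38) = 46*((3 - 1/60) - 38) = 46*(179/60 - 38) = 46*(-2101/60) = -48323/30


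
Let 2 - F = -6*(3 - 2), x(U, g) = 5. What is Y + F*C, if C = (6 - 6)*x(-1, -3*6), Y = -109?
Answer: -109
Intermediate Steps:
F = 8 (F = 2 - (-6)*(3 - 2) = 2 - (-6) = 2 - 1*(-6) = 2 + 6 = 8)
C = 0 (C = (6 - 6)*5 = 0*5 = 0)
Y + F*C = -109 + 8*0 = -109 + 0 = -109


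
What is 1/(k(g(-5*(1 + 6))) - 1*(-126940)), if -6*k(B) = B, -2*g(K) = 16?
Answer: 3/380824 ≈ 7.8777e-6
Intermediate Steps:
g(K) = -8 (g(K) = -½*16 = -8)
k(B) = -B/6
1/(k(g(-5*(1 + 6))) - 1*(-126940)) = 1/(-⅙*(-8) - 1*(-126940)) = 1/(4/3 + 126940) = 1/(380824/3) = 3/380824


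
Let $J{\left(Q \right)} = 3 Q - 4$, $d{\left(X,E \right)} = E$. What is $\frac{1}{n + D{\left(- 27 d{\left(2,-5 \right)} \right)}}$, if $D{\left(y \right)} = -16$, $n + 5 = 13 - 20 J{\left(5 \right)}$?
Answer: $- \frac{1}{228} \approx -0.004386$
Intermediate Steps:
$J{\left(Q \right)} = -4 + 3 Q$
$n = -212$ ($n = -5 + \left(13 - 20 \left(-4 + 3 \cdot 5\right)\right) = -5 + \left(13 - 20 \left(-4 + 15\right)\right) = -5 + \left(13 - 220\right) = -5 - 207 = -212$)
$\frac{1}{n + D{\left(- 27 d{\left(2,-5 \right)} \right)}} = \frac{1}{-212 - 16} = \frac{1}{-228} = - \frac{1}{228}$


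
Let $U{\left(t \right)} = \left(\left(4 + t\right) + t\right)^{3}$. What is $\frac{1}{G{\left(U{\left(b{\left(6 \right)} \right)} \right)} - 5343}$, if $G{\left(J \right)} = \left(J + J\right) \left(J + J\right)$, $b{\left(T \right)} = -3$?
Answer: $- \frac{1}{5087} \approx -0.00019658$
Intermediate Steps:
$U{\left(t \right)} = \left(4 + 2 t\right)^{3}$
$G{\left(J \right)} = 4 J^{2}$ ($G{\left(J \right)} = 2 J 2 J = 4 J^{2}$)
$\frac{1}{G{\left(U{\left(b{\left(6 \right)} \right)} \right)} - 5343} = \frac{1}{4 \left(8 \left(2 - 3\right)^{3}\right)^{2} - 5343} = \frac{1}{4 \left(8 \left(-1\right)^{3}\right)^{2} - 5343} = \frac{1}{4 \left(8 \left(-1\right)\right)^{2} - 5343} = \frac{1}{4 \left(-8\right)^{2} - 5343} = \frac{1}{4 \cdot 64 - 5343} = \frac{1}{256 - 5343} = \frac{1}{-5087} = - \frac{1}{5087}$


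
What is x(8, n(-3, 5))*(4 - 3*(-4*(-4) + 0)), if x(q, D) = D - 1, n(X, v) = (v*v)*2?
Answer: -2156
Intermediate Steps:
n(X, v) = 2*v² (n(X, v) = v²*2 = 2*v²)
x(q, D) = -1 + D
x(8, n(-3, 5))*(4 - 3*(-4*(-4) + 0)) = (-1 + 2*5²)*(4 - 3*(-4*(-4) + 0)) = (-1 + 2*25)*(4 - 3*(16 + 0)) = (-1 + 50)*(4 - 3*16) = 49*(4 - 48) = 49*(-44) = -2156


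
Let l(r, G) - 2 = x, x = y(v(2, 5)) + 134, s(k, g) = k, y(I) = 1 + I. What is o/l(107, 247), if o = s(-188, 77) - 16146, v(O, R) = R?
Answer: -8167/71 ≈ -115.03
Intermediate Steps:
x = 140 (x = (1 + 5) + 134 = 6 + 134 = 140)
o = -16334 (o = -188 - 16146 = -16334)
l(r, G) = 142 (l(r, G) = 2 + 140 = 142)
o/l(107, 247) = -16334/142 = -16334*1/142 = -8167/71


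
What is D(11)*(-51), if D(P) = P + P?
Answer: -1122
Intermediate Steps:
D(P) = 2*P
D(11)*(-51) = (2*11)*(-51) = 22*(-51) = -1122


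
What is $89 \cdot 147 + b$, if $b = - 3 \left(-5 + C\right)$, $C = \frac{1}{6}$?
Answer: $\frac{26195}{2} \approx 13098.0$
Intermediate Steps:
$C = \frac{1}{6} \approx 0.16667$
$b = \frac{29}{2}$ ($b = - 3 \left(-5 + \frac{1}{6}\right) = \left(-3\right) \left(- \frac{29}{6}\right) = \frac{29}{2} \approx 14.5$)
$89 \cdot 147 + b = 89 \cdot 147 + \frac{29}{2} = 13083 + \frac{29}{2} = \frac{26195}{2}$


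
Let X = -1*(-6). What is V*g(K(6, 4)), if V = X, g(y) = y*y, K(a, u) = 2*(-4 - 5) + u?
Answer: 1176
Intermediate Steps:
K(a, u) = -18 + u (K(a, u) = 2*(-9) + u = -18 + u)
g(y) = y²
X = 6
V = 6
V*g(K(6, 4)) = 6*(-18 + 4)² = 6*(-14)² = 6*196 = 1176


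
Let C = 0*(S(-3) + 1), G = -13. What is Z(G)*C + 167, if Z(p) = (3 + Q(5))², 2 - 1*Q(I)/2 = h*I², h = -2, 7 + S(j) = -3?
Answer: 167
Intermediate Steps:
S(j) = -10 (S(j) = -7 - 3 = -10)
C = 0 (C = 0*(-10 + 1) = 0*(-9) = 0)
Q(I) = 4 + 4*I² (Q(I) = 4 - (-4)*I² = 4 + 4*I²)
Z(p) = 11449 (Z(p) = (3 + (4 + 4*5²))² = (3 + (4 + 4*25))² = (3 + (4 + 100))² = (3 + 104)² = 107² = 11449)
Z(G)*C + 167 = 11449*0 + 167 = 0 + 167 = 167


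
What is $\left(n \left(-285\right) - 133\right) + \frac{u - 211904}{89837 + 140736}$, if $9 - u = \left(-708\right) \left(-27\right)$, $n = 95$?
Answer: $- \frac{6273661195}{230573} \approx -27209.0$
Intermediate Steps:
$u = -19107$ ($u = 9 - \left(-708\right) \left(-27\right) = 9 - 19116 = -19107$)
$\left(n \left(-285\right) - 133\right) + \frac{u - 211904}{89837 + 140736} = \left(95 \left(-285\right) - 133\right) + \frac{-19107 - 211904}{89837 + 140736} = \left(-27075 - 133\right) - \frac{231011}{230573} = -27208 - \frac{231011}{230573} = - \frac{6273661195}{230573}$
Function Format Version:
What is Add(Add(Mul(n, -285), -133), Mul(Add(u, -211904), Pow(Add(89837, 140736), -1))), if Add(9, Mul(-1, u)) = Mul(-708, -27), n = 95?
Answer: Rational(-6273661195, 230573) ≈ -27209.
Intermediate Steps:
u = -19107 (u = Add(9, Mul(-1, Mul(-708, -27))) = Add(9, Mul(-1, 19116)) = Add(9, -19116) = -19107)
Add(Add(Mul(n, -285), -133), Mul(Add(u, -211904), Pow(Add(89837, 140736), -1))) = Add(Add(Mul(95, -285), -133), Mul(Add(-19107, -211904), Pow(Add(89837, 140736), -1))) = Add(Add(-27075, -133), Mul(-231011, Pow(230573, -1))) = Add(-27208, Mul(-231011, Rational(1, 230573))) = Add(-27208, Rational(-231011, 230573)) = Rational(-6273661195, 230573)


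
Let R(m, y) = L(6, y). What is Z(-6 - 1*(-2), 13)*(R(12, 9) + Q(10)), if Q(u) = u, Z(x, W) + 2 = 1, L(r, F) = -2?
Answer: -8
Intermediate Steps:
Z(x, W) = -1 (Z(x, W) = -2 + 1 = -1)
R(m, y) = -2
Z(-6 - 1*(-2), 13)*(R(12, 9) + Q(10)) = -(-2 + 10) = -1*8 = -8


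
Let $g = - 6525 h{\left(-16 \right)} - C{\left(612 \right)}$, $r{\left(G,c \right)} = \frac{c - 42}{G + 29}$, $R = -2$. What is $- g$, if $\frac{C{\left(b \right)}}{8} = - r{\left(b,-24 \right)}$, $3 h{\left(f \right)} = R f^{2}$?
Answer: $- \frac{713817072}{641} \approx -1.1136 \cdot 10^{6}$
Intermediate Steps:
$h{\left(f \right)} = - \frac{2 f^{2}}{3}$ ($h{\left(f \right)} = \frac{\left(-2\right) f^{2}}{3} = - \frac{2 f^{2}}{3}$)
$r{\left(G,c \right)} = \frac{-42 + c}{29 + G}$
$C{\left(b \right)} = \frac{528}{29 + b}$ ($C{\left(b \right)} = 8 \left(- \frac{-42 - 24}{29 + b}\right) = 8 \left(- \frac{-66}{29 + b}\right) = 8 \frac{66}{29 + b} = \frac{528}{29 + b}$)
$g = \frac{713817072}{641}$ ($g = - 6525 \left(- \frac{2 \left(-16\right)^{2}}{3}\right) - \frac{528}{29 + 612} = - 6525 \left(\left(- \frac{2}{3}\right) 256\right) - \frac{528}{641} = \left(-6525\right) \left(- \frac{512}{3}\right) - 528 \cdot \frac{1}{641} = 1113600 - \frac{528}{641} = \frac{713817072}{641} \approx 1.1136 \cdot 10^{6}$)
$- g = \left(-1\right) \frac{713817072}{641} = - \frac{713817072}{641}$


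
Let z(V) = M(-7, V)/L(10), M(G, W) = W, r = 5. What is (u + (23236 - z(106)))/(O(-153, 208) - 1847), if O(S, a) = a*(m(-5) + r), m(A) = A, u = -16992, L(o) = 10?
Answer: -31167/9235 ≈ -3.3749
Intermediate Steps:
z(V) = V/10
O(S, a) = 0 (O(S, a) = a*(-5 + 5) = a*0 = 0)
(u + (23236 - z(106)))/(O(-153, 208) - 1847) = (-16992 + (23236 - 106/10))/(0 - 1847) = (-16992 + (23236 - 1*53/5))/(-1847) = (-16992 + (23236 - 53/5))*(-1/1847) = (-16992 + 116127/5)*(-1/1847) = (31167/5)*(-1/1847) = -31167/9235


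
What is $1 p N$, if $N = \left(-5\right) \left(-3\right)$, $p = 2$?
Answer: $30$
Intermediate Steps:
$N = 15$
$1 p N = 1 \cdot 2 \cdot 15 = 2 \cdot 15 = 30$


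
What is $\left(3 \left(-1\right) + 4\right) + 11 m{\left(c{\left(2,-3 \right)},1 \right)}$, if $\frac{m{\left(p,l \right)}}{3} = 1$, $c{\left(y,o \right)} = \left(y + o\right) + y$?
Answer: $34$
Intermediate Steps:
$c{\left(y,o \right)} = o + 2 y$ ($c{\left(y,o \right)} = \left(o + y\right) + y = o + 2 y$)
$m{\left(p,l \right)} = 3$ ($m{\left(p,l \right)} = 3 \cdot 1 = 3$)
$\left(3 \left(-1\right) + 4\right) + 11 m{\left(c{\left(2,-3 \right)},1 \right)} = \left(3 \left(-1\right) + 4\right) + 11 \cdot 3 = \left(-3 + 4\right) + 33 = 1 + 33 = 34$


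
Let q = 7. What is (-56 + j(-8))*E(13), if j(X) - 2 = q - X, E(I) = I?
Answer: -507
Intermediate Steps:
j(X) = 9 - X (j(X) = 2 + (7 - X) = 9 - X)
(-56 + j(-8))*E(13) = (-56 + (9 - 1*(-8)))*13 = (-56 + (9 + 8))*13 = (-56 + 17)*13 = -39*13 = -507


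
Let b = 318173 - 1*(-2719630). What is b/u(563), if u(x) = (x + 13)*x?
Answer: 1012601/108096 ≈ 9.3676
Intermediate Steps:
u(x) = x*(13 + x) (u(x) = (13 + x)*x = x*(13 + x))
b = 3037803 (b = 318173 + 2719630 = 3037803)
b/u(563) = 3037803/((563*(13 + 563))) = 3037803/((563*576)) = 3037803/324288 = 3037803*(1/324288) = 1012601/108096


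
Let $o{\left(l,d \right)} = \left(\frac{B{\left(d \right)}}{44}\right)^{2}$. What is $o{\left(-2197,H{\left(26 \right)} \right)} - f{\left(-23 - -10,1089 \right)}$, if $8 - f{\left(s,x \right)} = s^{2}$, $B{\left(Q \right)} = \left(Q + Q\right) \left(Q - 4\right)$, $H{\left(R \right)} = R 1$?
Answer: $837$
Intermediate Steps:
$H{\left(R \right)} = R$
$B{\left(Q \right)} = 2 Q \left(-4 + Q\right)$
$f{\left(s,x \right)} = 8 - s^{2}$
$o{\left(l,d \right)} = \frac{d^{2} \left(-4 + d\right)^{2}}{484}$ ($o{\left(l,d \right)} = \left(\frac{2 d \left(-4 + d\right)}{44}\right)^{2} = \left(2 d \left(-4 + d\right) \frac{1}{44}\right)^{2} = \left(\frac{d \left(-4 + d\right)}{22}\right)^{2} = \frac{d^{2} \left(-4 + d\right)^{2}}{484}$)
$o{\left(-2197,H{\left(26 \right)} \right)} - f{\left(-23 - -10,1089 \right)} = \frac{26^{2} \left(-4 + 26\right)^{2}}{484} - \left(8 - \left(-23 - -10\right)^{2}\right) = \frac{1}{484} \cdot 676 \cdot 22^{2} - \left(8 - \left(-23 + 10\right)^{2}\right) = \frac{1}{484} \cdot 676 \cdot 484 - \left(8 - \left(-13\right)^{2}\right) = 676 - \left(8 - 169\right) = 676 - -161 = 676 + 161 = 837$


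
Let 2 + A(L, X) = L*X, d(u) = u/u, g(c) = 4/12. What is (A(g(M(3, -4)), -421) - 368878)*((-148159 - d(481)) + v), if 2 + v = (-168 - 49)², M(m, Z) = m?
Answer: 37297992151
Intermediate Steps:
g(c) = ⅓ (g(c) = 4*(1/12) = ⅓)
d(u) = 1
v = 47087 (v = -2 + (-168 - 49)² = -2 + (-217)² = -2 + 47089 = 47087)
A(L, X) = -2 + L*X
(A(g(M(3, -4)), -421) - 368878)*((-148159 - d(481)) + v) = ((-2 + (⅓)*(-421)) - 368878)*((-148159 - 1*1) + 47087) = ((-2 - 421/3) - 368878)*((-148159 - 1) + 47087) = (-427/3 - 368878)*(-148160 + 47087) = -1107061/3*(-101073) = 37297992151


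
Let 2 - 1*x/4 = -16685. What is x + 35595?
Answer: 102343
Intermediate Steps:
x = 66748 (x = 8 - 4*(-16685) = 8 + 66740 = 66748)
x + 35595 = 66748 + 35595 = 102343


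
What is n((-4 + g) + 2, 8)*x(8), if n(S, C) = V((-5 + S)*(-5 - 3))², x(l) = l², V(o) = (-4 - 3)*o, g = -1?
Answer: 12845056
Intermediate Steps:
V(o) = -7*o
n(S, C) = (-280 + 56*S)² (n(S, C) = (-7*(-5 + S)*(-5 - 3))² = (-7*(-5 + S)*(-8))² = (-7*(40 - 8*S))² = (-280 + 56*S)²)
n((-4 + g) + 2, 8)*x(8) = (3136*(-5 + ((-4 - 1) + 2))²)*8² = (3136*(-5 + (-5 + 2))²)*64 = (3136*(-5 - 3)²)*64 = (3136*(-8)²)*64 = (3136*64)*64 = 200704*64 = 12845056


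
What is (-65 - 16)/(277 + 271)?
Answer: -81/548 ≈ -0.14781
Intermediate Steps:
(-65 - 16)/(277 + 271) = -81/548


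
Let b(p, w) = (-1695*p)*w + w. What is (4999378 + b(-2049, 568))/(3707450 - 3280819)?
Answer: 1977695186/426631 ≈ 4635.6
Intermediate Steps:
b(p, w) = w - 1695*p*w (b(p, w) = -1695*p*w + w = w - 1695*p*w)
(4999378 + b(-2049, 568))/(3707450 - 3280819) = (4999378 + 568*(1 - 1695*(-2049)))/(3707450 - 3280819) = (4999378 + 568*(1 + 3473055))/426631 = (4999378 + 568*3473056)*(1/426631) = (4999378 + 1972695808)*(1/426631) = 1977695186*(1/426631) = 1977695186/426631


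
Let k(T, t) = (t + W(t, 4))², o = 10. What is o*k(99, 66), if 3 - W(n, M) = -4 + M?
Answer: 47610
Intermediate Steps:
W(n, M) = 7 - M (W(n, M) = 3 - (-4 + M) = 3 + (4 - M) = 7 - M)
k(T, t) = (3 + t)² (k(T, t) = (t + (7 - 1*4))² = (t + (7 - 4))² = (t + 3)² = (3 + t)²)
o*k(99, 66) = 10*(3 + 66)² = 10*69² = 10*4761 = 47610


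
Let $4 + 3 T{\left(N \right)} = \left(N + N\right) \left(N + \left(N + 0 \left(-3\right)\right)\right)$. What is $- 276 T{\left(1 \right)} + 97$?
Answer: $97$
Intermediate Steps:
$T{\left(N \right)} = - \frac{4}{3} + \frac{4 N^{2}}{3}$ ($T{\left(N \right)} = - \frac{4}{3} + \frac{\left(N + N\right) \left(N + \left(N + 0 \left(-3\right)\right)\right)}{3} = - \frac{4}{3} + \frac{2 N \left(N + \left(N + 0\right)\right)}{3} = - \frac{4}{3} + \frac{2 N \left(N + N\right)}{3} = - \frac{4}{3} + \frac{2 N 2 N}{3} = - \frac{4}{3} + \frac{4 N^{2}}{3}$)
$- 276 T{\left(1 \right)} + 97 = - 276 \left(- \frac{4}{3} + \frac{4 \cdot 1^{2}}{3}\right) + 97 = - 276 \left(- \frac{4}{3} + \frac{4}{3} \cdot 1\right) + 97 = - 276 \left(- \frac{4}{3} + \frac{4}{3}\right) + 97 = \left(-276\right) 0 + 97 = 0 + 97 = 97$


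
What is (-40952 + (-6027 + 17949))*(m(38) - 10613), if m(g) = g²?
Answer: 266176070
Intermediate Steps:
(-40952 + (-6027 + 17949))*(m(38) - 10613) = (-40952 + (-6027 + 17949))*(38² - 10613) = (-40952 + 11922)*(1444 - 10613) = -29030*(-9169) = 266176070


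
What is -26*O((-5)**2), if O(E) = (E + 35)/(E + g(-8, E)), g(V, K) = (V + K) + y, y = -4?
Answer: -780/19 ≈ -41.053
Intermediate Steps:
g(V, K) = -4 + K + V (g(V, K) = (V + K) - 4 = (K + V) - 4 = -4 + K + V)
O(E) = (35 + E)/(-12 + 2*E) (O(E) = (E + 35)/(E + (-4 + E - 8)) = (35 + E)/(E + (-12 + E)) = (35 + E)/(-12 + 2*E))
-26*O((-5)**2) = -13*(35 + (-5)**2)/(-6 + (-5)**2) = -13*(35 + 25)/(-6 + 25) = -13*60/19 = -26*30/19 = -780/19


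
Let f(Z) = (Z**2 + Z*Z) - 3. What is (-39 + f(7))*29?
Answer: 1624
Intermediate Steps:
f(Z) = -3 + 2*Z**2 (f(Z) = (Z**2 + Z**2) - 3 = 2*Z**2 - 3 = -3 + 2*Z**2)
(-39 + f(7))*29 = (-39 + (-3 + 2*7**2))*29 = (-39 + (-3 + 2*49))*29 = (-39 + (-3 + 98))*29 = (-39 + 95)*29 = 56*29 = 1624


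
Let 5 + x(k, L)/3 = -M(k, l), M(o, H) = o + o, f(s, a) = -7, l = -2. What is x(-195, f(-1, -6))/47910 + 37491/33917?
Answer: 122357863/108330898 ≈ 1.1295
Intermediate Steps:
M(o, H) = 2*o
x(k, L) = -15 - 6*k (x(k, L) = -15 + 3*(-2*k) = -15 - 6*k)
x(-195, f(-1, -6))/47910 + 37491/33917 = (-15 - 6*(-195))/47910 + 37491/33917 = (-15 + 1170)*(1/47910) + 37491*(1/33917) = 1155*(1/47910) + 37491/33917 = 77/3194 + 37491/33917 = 122357863/108330898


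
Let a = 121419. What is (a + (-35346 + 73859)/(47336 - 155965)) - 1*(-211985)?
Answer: 36217304603/108629 ≈ 3.3340e+5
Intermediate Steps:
(a + (-35346 + 73859)/(47336 - 155965)) - 1*(-211985) = (121419 + (-35346 + 73859)/(47336 - 155965)) - 1*(-211985) = (121419 + 38513/(-108629)) + 211985 = (121419 + 38513*(-1/108629)) + 211985 = (121419 - 38513/108629) + 211985 = 13189586038/108629 + 211985 = 36217304603/108629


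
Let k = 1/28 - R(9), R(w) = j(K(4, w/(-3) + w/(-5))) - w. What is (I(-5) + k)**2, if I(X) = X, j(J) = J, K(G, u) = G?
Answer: 1/784 ≈ 0.0012755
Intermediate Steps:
R(w) = 4 - w
k = 141/28 (k = 1/28 - (4 - 1*9) = 1/28 - (4 - 9) = 1/28 - 1*(-5) = 1/28 + 5 = 141/28 ≈ 5.0357)
(I(-5) + k)**2 = (-5 + 141/28)**2 = (1/28)**2 = 1/784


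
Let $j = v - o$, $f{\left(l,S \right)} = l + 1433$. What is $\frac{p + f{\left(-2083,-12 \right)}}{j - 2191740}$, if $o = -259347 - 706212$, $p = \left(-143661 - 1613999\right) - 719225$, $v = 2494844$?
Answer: $- \frac{2477535}{1268663} \approx -1.9529$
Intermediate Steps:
$f{\left(l,S \right)} = 1433 + l$
$p = -2476885$ ($p = -1757660 - 719225 = -2476885$)
$o = -965559$ ($o = -259347 - 706212 = -965559$)
$j = 3460403$ ($j = 2494844 - -965559 = 2494844 + 965559 = 3460403$)
$\frac{p + f{\left(-2083,-12 \right)}}{j - 2191740} = \frac{-2476885 + \left(1433 - 2083\right)}{3460403 - 2191740} = \frac{-2476885 - 650}{1268663} = \left(-2477535\right) \frac{1}{1268663} = - \frac{2477535}{1268663}$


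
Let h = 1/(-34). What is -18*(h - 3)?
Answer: 927/17 ≈ 54.529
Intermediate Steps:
h = -1/34 ≈ -0.029412
-18*(h - 3) = -18*(-1/34 - 3) = -18*(-103/34) = 927/17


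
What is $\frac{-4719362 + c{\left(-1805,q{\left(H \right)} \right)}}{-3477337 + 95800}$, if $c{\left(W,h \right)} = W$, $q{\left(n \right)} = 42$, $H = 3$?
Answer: $\frac{4721167}{3381537} \approx 1.3962$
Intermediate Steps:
$\frac{-4719362 + c{\left(-1805,q{\left(H \right)} \right)}}{-3477337 + 95800} = \frac{-4719362 - 1805}{-3477337 + 95800} = - \frac{4721167}{-3381537} = \left(-4721167\right) \left(- \frac{1}{3381537}\right) = \frac{4721167}{3381537}$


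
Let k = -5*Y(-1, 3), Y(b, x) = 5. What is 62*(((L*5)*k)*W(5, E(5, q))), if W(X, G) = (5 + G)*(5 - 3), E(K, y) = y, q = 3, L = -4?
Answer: 496000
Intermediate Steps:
W(X, G) = 10 + 2*G (W(X, G) = (5 + G)*2 = 10 + 2*G)
k = -25 (k = -5*5 = -25)
62*(((L*5)*k)*W(5, E(5, q))) = 62*((-4*5*(-25))*(10 + 2*3)) = 62*((-20*(-25))*(10 + 6)) = 62*(500*16) = 62*8000 = 496000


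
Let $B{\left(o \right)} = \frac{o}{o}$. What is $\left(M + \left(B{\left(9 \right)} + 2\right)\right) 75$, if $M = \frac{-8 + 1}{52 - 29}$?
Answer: $\frac{4650}{23} \approx 202.17$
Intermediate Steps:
$B{\left(o \right)} = 1$
$M = - \frac{7}{23} \approx -0.30435$
$\left(M + \left(B{\left(9 \right)} + 2\right)\right) 75 = \left(- \frac{7}{23} + \left(1 + 2\right)\right) 75 = \left(- \frac{7}{23} + 3\right) 75 = \frac{62}{23} \cdot 75 = \frac{4650}{23}$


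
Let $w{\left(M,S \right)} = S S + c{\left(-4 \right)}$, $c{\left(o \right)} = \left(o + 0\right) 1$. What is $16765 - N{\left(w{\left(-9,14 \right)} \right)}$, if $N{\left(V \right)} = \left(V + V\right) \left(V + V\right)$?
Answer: $-130691$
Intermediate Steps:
$c{\left(o \right)} = o$ ($c{\left(o \right)} = o 1 = o$)
$w{\left(M,S \right)} = -4 + S^{2}$ ($w{\left(M,S \right)} = S S - 4 = S^{2} - 4 = -4 + S^{2}$)
$N{\left(V \right)} = 4 V^{2}$ ($N{\left(V \right)} = 2 V 2 V = 4 V^{2}$)
$16765 - N{\left(w{\left(-9,14 \right)} \right)} = 16765 - 4 \left(-4 + 14^{2}\right)^{2} = 16765 - 4 \left(-4 + 196\right)^{2} = 16765 - 4 \cdot 192^{2} = 16765 - 4 \cdot 36864 = 16765 - 147456 = -130691$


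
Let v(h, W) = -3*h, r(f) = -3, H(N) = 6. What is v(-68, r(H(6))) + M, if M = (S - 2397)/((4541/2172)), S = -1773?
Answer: -8130876/4541 ≈ -1790.5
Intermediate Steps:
M = -9057240/4541 (M = (-1773 - 2397)/((4541/2172)) = -4170/(4541*(1/2172)) = -4170/4541/2172 = -4170*2172/4541 = -9057240/4541 ≈ -1994.5)
v(-68, r(H(6))) + M = -3*(-68) - 9057240/4541 = 204 - 9057240/4541 = -8130876/4541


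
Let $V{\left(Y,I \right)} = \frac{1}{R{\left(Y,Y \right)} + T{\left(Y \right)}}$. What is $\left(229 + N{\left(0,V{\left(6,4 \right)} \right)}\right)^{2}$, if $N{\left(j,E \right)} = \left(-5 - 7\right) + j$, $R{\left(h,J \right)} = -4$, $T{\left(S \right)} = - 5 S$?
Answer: $47089$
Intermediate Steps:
$V{\left(Y,I \right)} = \frac{1}{-4 - 5 Y}$
$N{\left(j,E \right)} = -12 + j$
$\left(229 + N{\left(0,V{\left(6,4 \right)} \right)}\right)^{2} = \left(229 + \left(-12 + 0\right)\right)^{2} = \left(229 - 12\right)^{2} = 217^{2} = 47089$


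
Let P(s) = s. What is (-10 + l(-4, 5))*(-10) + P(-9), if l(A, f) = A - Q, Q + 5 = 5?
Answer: 131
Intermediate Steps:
Q = 0 (Q = -5 + 5 = 0)
l(A, f) = A (l(A, f) = A - 1*0 = A + 0 = A)
(-10 + l(-4, 5))*(-10) + P(-9) = (-10 - 4)*(-10) - 9 = -14*(-10) - 9 = 140 - 9 = 131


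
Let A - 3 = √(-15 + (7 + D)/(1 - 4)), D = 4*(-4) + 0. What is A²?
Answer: -3 + 12*I*√3 ≈ -3.0 + 20.785*I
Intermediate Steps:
D = -16 (D = -16 + 0 = -16)
A = 3 + 2*I*√3 (A = 3 + √(-15 + (7 - 16)/(1 - 4)) = 3 + √(-15 - 9/(-3)) = 3 + √(-15 - 9*(-⅓)) = 3 + √(-15 + 3) = 3 + √(-12) = 3 + 2*I*√3 ≈ 3.0 + 3.4641*I)
A² = (3 + 2*I*√3)²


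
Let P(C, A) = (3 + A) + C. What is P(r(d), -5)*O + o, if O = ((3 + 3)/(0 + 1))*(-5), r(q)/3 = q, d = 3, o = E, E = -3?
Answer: -213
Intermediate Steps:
o = -3
r(q) = 3*q
P(C, A) = 3 + A + C
O = -30 (O = (6/1)*(-5) = (6*1)*(-5) = 6*(-5) = -30)
P(r(d), -5)*O + o = (3 - 5 + 3*3)*(-30) - 3 = (3 - 5 + 9)*(-30) - 3 = 7*(-30) - 3 = -210 - 3 = -213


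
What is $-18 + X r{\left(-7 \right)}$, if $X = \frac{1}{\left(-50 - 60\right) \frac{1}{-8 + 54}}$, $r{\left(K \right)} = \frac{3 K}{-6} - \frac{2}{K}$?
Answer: $- \frac{15079}{770} \approx -19.583$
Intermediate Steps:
$r{\left(K \right)} = - \frac{2}{K} - \frac{K}{2}$ ($r{\left(K \right)} = 3 K \left(- \frac{1}{6}\right) - \frac{2}{K} = - \frac{K}{2} - \frac{2}{K} = - \frac{2}{K} - \frac{K}{2}$)
$X = - \frac{23}{55}$ ($X = \frac{1}{\left(-110\right) \frac{1}{46}} = \frac{1}{- \frac{55}{23}} = - \frac{23}{55} \approx -0.41818$)
$-18 + X r{\left(-7 \right)} = -18 - \frac{23 \left(- \frac{2}{-7} - - \frac{7}{2}\right)}{55} = -18 - \frac{23 \left(\left(-2\right) \left(- \frac{1}{7}\right) + \frac{7}{2}\right)}{55} = -18 - \frac{23 \left(\frac{2}{7} + \frac{7}{2}\right)}{55} = -18 - \frac{1219}{770} = - \frac{15079}{770}$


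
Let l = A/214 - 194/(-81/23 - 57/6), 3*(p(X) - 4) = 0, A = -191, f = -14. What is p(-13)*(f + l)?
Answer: 1446/64093 ≈ 0.022561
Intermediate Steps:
p(X) = 4 (p(X) = 4 + (⅓)*0 = 4 + 0 = 4)
l = 1795327/128186 (l = -191/214 - 194/(-81/23 - 57/6) = -191*1/214 - 194/(-81*1/23 - 57*⅙) = -191/214 - 194/(-81/23 - 19/2) = -191/214 - 194/(-599/46) = -191/214 - 194*(-46/599) = -191/214 + 8924/599 = 1795327/128186 ≈ 14.006)
p(-13)*(f + l) = 4*(-14 + 1795327/128186) = 4*(723/128186) = 1446/64093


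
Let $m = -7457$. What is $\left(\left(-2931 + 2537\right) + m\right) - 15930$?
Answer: $-23781$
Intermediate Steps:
$\left(\left(-2931 + 2537\right) + m\right) - 15930 = \left(\left(-2931 + 2537\right) - 7457\right) - 15930 = \left(-394 - 7457\right) - 15930 = -7851 - 15930 = -23781$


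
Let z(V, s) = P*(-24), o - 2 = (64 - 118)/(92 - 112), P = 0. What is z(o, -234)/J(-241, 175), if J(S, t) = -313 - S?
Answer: 0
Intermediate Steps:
o = 47/10 (o = 2 + (64 - 118)/(92 - 112) = 2 - 54/(-20) = 2 - 54*(-1/20) = 2 + 27/10 = 47/10 ≈ 4.7000)
z(V, s) = 0 (z(V, s) = 0*(-24) = 0)
z(o, -234)/J(-241, 175) = 0/(-313 - 1*(-241)) = 0/(-313 + 241) = 0/(-72) = 0*(-1/72) = 0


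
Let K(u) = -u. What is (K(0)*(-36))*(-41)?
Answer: 0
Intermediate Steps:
(K(0)*(-36))*(-41) = (-1*0*(-36))*(-41) = (0*(-36))*(-41) = 0*(-41) = 0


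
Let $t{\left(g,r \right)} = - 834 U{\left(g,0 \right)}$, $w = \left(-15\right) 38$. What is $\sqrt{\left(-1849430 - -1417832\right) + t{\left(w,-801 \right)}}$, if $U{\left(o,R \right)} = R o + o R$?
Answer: $i \sqrt{431598} \approx 656.96 i$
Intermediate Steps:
$U{\left(o,R \right)} = 2 R o$ ($U{\left(o,R \right)} = R o + R o = 2 R o$)
$w = -570$
$t{\left(g,r \right)} = 0$ ($t{\left(g,r \right)} = - 834 \cdot 2 \cdot 0 g = \left(-834\right) 0 = 0$)
$\sqrt{\left(-1849430 - -1417832\right) + t{\left(w,-801 \right)}} = \sqrt{\left(-1849430 - -1417832\right) + 0} = \sqrt{\left(-1849430 + 1417832\right) + 0} = \sqrt{-431598 + 0} = \sqrt{-431598} = i \sqrt{431598}$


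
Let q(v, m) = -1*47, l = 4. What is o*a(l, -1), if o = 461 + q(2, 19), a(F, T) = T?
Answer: -414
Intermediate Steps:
q(v, m) = -47
o = 414 (o = 461 - 47 = 414)
o*a(l, -1) = 414*(-1) = -414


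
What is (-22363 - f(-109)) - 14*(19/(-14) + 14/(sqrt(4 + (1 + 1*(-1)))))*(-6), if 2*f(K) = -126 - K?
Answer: -43761/2 ≈ -21881.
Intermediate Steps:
f(K) = -63 - K/2 (f(K) = (-126 - K)/2 = -63 - K/2)
(-22363 - f(-109)) - 14*(19/(-14) + 14/(sqrt(4 + (1 + 1*(-1)))))*(-6) = (-22363 - (-63 - 1/2*(-109))) - 14*(19/(-14) + 14/(sqrt(4 + (1 + 1*(-1)))))*(-6) = (-22363 - (-63 + 109/2)) - 14*(19*(-1/14) + 14/(sqrt(4 + (1 - 1))))*(-6) = (-22363 - 1*(-17/2)) - 14*(-19/14 + 14/(sqrt(4 + 0)))*(-6) = (-22363 + 17/2) - 14*(-19/14 + 14/(sqrt(4)))*(-6) = -44709/2 - 14*(-19/14 + 14/2)*(-6) = -44709/2 - 14*(-19/14 + 14*(1/2))*(-6) = -44709/2 - 14*(-19/14 + 7)*(-6) = -44709/2 - 14*(79/14)*(-6) = -44709/2 - 79*(-6) = -44709/2 - 1*(-474) = -44709/2 + 474 = -43761/2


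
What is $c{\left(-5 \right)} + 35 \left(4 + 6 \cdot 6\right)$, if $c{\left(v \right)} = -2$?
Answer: $1398$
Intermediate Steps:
$c{\left(-5 \right)} + 35 \left(4 + 6 \cdot 6\right) = -2 + 35 \left(4 + 6 \cdot 6\right) = -2 + 35 \left(4 + 36\right) = -2 + 35 \cdot 40 = -2 + 1400 = 1398$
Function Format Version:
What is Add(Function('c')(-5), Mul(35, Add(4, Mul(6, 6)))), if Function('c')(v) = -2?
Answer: 1398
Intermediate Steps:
Add(Function('c')(-5), Mul(35, Add(4, Mul(6, 6)))) = Add(-2, Mul(35, Add(4, Mul(6, 6)))) = Add(-2, Mul(35, Add(4, 36))) = Add(-2, Mul(35, 40)) = Add(-2, 1400) = 1398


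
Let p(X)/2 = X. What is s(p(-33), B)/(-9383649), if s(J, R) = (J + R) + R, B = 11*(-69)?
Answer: 48/284353 ≈ 0.00016880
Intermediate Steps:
p(X) = 2*X
B = -759
s(J, R) = J + 2*R
s(p(-33), B)/(-9383649) = (2*(-33) + 2*(-759))/(-9383649) = (-66 - 1518)*(-1/9383649) = -1584*(-1/9383649) = 48/284353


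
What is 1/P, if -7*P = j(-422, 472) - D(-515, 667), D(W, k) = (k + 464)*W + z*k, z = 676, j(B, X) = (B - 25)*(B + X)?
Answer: -7/109223 ≈ -6.4089e-5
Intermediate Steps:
j(B, X) = (-25 + B)*(B + X)
D(W, k) = 676*k + W*(464 + k) (D(W, k) = (k + 464)*W + 676*k = (464 + k)*W + 676*k = W*(464 + k) + 676*k = 676*k + W*(464 + k))
P = -109223/7 (P = -(((-422)² - 25*(-422) - 25*472 - 422*472) - (464*(-515) + 676*667 - 515*667))/7 = -((178084 + 10550 - 11800 - 199184) - (-238960 + 450892 - 343505))/7 = -(-22350 - 1*(-131573))/7 = -(-22350 + 131573)/7 = -⅐*109223 = -109223/7 ≈ -15603.)
1/P = 1/(-109223/7) = -7/109223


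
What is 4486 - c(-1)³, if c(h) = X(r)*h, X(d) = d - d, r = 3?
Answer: 4486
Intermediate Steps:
X(d) = 0
c(h) = 0 (c(h) = 0*h = 0)
4486 - c(-1)³ = 4486 - 1*0³ = 4486 - 1*0 = 4486 + 0 = 4486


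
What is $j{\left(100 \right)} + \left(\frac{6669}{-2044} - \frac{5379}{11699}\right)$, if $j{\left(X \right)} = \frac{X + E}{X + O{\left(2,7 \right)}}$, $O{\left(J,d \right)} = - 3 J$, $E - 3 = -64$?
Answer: $- \frac{3717420687}{1123899532} \approx -3.3076$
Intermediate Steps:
$E = -61$ ($E = 3 - 64 = -61$)
$j{\left(X \right)} = \frac{-61 + X}{-6 + X}$ ($j{\left(X \right)} = \frac{X - 61}{X - 6} = \frac{-61 + X}{X - 6} = \frac{-61 + X}{-6 + X}$)
$j{\left(100 \right)} + \left(\frac{6669}{-2044} - \frac{5379}{11699}\right) = \frac{-61 + 100}{-6 + 100} + \left(\frac{6669}{-2044} - \frac{5379}{11699}\right) = \frac{1}{94} \cdot 39 + \left(6669 \left(- \frac{1}{2044}\right) - \frac{5379}{11699}\right) = \frac{1}{94} \cdot 39 - \frac{89015307}{23912756} = \frac{39}{94} - \frac{89015307}{23912756} = - \frac{3717420687}{1123899532}$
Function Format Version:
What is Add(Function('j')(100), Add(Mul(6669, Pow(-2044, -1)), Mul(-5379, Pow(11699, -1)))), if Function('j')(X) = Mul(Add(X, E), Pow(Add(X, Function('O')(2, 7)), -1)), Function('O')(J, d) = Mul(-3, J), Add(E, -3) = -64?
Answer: Rational(-3717420687, 1123899532) ≈ -3.3076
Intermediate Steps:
E = -61 (E = Add(3, -64) = -61)
Function('j')(X) = Mul(Pow(Add(-6, X), -1), Add(-61, X)) (Function('j')(X) = Mul(Add(X, -61), Pow(Add(X, Mul(-3, 2)), -1)) = Mul(Add(-61, X), Pow(Add(X, -6), -1)) = Mul(Add(-61, X), Pow(Add(-6, X), -1)) = Mul(Pow(Add(-6, X), -1), Add(-61, X)))
Add(Function('j')(100), Add(Mul(6669, Pow(-2044, -1)), Mul(-5379, Pow(11699, -1)))) = Add(Mul(Pow(Add(-6, 100), -1), Add(-61, 100)), Add(Mul(6669, Pow(-2044, -1)), Mul(-5379, Pow(11699, -1)))) = Add(Mul(Pow(94, -1), 39), Add(Mul(6669, Rational(-1, 2044)), Mul(-5379, Rational(1, 11699)))) = Add(Mul(Rational(1, 94), 39), Add(Rational(-6669, 2044), Rational(-5379, 11699))) = Add(Rational(39, 94), Rational(-89015307, 23912756)) = Rational(-3717420687, 1123899532)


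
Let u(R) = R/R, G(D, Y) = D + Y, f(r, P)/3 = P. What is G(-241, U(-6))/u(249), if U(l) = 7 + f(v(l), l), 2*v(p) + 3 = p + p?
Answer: -252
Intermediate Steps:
v(p) = -3/2 + p (v(p) = -3/2 + (p + p)/2 = -3/2 + (2*p)/2 = -3/2 + p)
f(r, P) = 3*P
U(l) = 7 + 3*l
u(R) = 1
G(-241, U(-6))/u(249) = (-241 + (7 + 3*(-6)))/1 = (-241 + (7 - 18))*1 = (-241 - 11)*1 = -252*1 = -252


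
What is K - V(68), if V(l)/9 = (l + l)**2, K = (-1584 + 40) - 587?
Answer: -168595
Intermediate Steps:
K = -2131 (K = -1544 - 587 = -2131)
V(l) = 36*l**2 (V(l) = 9*(l + l)**2 = 9*(2*l)**2 = 9*(4*l**2) = 36*l**2)
K - V(68) = -2131 - 36*68**2 = -2131 - 36*4624 = -2131 - 1*166464 = -2131 - 166464 = -168595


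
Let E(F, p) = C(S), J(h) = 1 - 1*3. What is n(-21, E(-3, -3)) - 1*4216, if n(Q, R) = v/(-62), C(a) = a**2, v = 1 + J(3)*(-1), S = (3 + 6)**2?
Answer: -261395/62 ≈ -4216.0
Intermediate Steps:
S = 81 (S = 9**2 = 81)
J(h) = -2 (J(h) = 1 - 3 = -2)
v = 3 (v = 1 - 2*(-1) = 1 + 2 = 3)
E(F, p) = 6561 (E(F, p) = 81**2 = 6561)
n(Q, R) = -3/62 (n(Q, R) = 3/(-62) = 3*(-1/62) = -3/62)
n(-21, E(-3, -3)) - 1*4216 = -3/62 - 1*4216 = -3/62 - 4216 = -261395/62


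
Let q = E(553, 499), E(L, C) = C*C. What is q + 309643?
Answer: 558644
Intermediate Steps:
E(L, C) = C**2
q = 249001 (q = 499**2 = 249001)
q + 309643 = 249001 + 309643 = 558644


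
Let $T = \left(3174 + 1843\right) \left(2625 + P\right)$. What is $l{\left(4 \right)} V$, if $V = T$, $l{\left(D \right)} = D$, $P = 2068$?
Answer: $94179124$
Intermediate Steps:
$T = 23544781$ ($T = \left(3174 + 1843\right) \left(2625 + 2068\right) = 5017 \cdot 4693 = 23544781$)
$V = 23544781$
$l{\left(4 \right)} V = 4 \cdot 23544781 = 94179124$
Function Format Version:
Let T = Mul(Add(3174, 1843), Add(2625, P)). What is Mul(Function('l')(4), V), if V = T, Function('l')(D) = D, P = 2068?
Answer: 94179124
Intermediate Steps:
T = 23544781 (T = Mul(Add(3174, 1843), Add(2625, 2068)) = Mul(5017, 4693) = 23544781)
V = 23544781
Mul(Function('l')(4), V) = Mul(4, 23544781) = 94179124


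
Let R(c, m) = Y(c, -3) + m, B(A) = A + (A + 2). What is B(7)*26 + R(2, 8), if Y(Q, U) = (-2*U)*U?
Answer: 406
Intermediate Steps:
Y(Q, U) = -2*U²
B(A) = 2 + 2*A (B(A) = A + (2 + A) = 2 + 2*A)
R(c, m) = -18 + m (R(c, m) = -2*(-3)² + m = -2*9 + m = -18 + m)
B(7)*26 + R(2, 8) = (2 + 2*7)*26 + (-18 + 8) = (2 + 14)*26 - 10 = 16*26 - 10 = 416 - 10 = 406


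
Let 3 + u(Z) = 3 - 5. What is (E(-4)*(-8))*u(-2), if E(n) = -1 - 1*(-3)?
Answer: 80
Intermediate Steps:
E(n) = 2 (E(n) = -1 + 3 = 2)
u(Z) = -5 (u(Z) = -3 + (3 - 5) = -3 - 2 = -5)
(E(-4)*(-8))*u(-2) = (2*(-8))*(-5) = -16*(-5) = 80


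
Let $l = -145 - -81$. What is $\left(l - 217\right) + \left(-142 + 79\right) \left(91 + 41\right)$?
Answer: $-8597$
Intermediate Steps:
$l = -64$ ($l = -145 + 81 = -64$)
$\left(l - 217\right) + \left(-142 + 79\right) \left(91 + 41\right) = \left(-64 - 217\right) + \left(-142 + 79\right) \left(91 + 41\right) = -281 - 8316 = -8597$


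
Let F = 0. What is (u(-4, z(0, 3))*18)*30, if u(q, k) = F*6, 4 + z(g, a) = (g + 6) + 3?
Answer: 0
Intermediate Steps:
z(g, a) = 5 + g (z(g, a) = -4 + ((g + 6) + 3) = -4 + ((6 + g) + 3) = -4 + (9 + g) = 5 + g)
u(q, k) = 0 (u(q, k) = 0*6 = 0)
(u(-4, z(0, 3))*18)*30 = (0*18)*30 = 0*30 = 0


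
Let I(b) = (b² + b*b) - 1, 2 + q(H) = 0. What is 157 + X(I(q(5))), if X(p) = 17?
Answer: 174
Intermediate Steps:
q(H) = -2 (q(H) = -2 + 0 = -2)
I(b) = -1 + 2*b² (I(b) = (b² + b²) - 1 = 2*b² - 1 = -1 + 2*b²)
157 + X(I(q(5))) = 157 + 17 = 174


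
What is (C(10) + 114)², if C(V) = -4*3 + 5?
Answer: 11449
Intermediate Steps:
C(V) = -7 (C(V) = -12 + 5 = -7)
(C(10) + 114)² = (-7 + 114)² = 107² = 11449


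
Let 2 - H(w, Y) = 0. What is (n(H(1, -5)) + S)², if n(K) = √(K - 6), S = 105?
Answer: 11021 + 420*I ≈ 11021.0 + 420.0*I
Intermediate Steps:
H(w, Y) = 2 (H(w, Y) = 2 - 1*0 = 2 + 0 = 2)
n(K) = √(-6 + K)
(n(H(1, -5)) + S)² = (√(-6 + 2) + 105)² = (√(-4) + 105)² = (2*I + 105)² = (105 + 2*I)²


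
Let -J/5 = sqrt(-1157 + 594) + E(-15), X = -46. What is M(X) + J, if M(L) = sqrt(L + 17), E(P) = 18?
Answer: -90 + I*sqrt(29) - 5*I*sqrt(563) ≈ -90.0 - 113.25*I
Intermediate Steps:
M(L) = sqrt(17 + L)
J = -90 - 5*I*sqrt(563) (J = -5*(sqrt(-1157 + 594) + 18) = -5*(sqrt(-563) + 18) = -5*(I*sqrt(563) + 18) = -5*(18 + I*sqrt(563)) = -90 - 5*I*sqrt(563) ≈ -90.0 - 118.64*I)
M(X) + J = sqrt(17 - 46) + (-90 - 5*I*sqrt(563)) = sqrt(-29) + (-90 - 5*I*sqrt(563)) = I*sqrt(29) + (-90 - 5*I*sqrt(563)) = -90 + I*sqrt(29) - 5*I*sqrt(563)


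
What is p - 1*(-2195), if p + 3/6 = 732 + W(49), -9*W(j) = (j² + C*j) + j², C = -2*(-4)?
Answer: 42289/18 ≈ 2349.4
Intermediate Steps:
C = 8
W(j) = -8*j/9 - 2*j²/9 (W(j) = -((j² + 8*j) + j²)/9 = -(2*j² + 8*j)/9 = -8*j/9 - 2*j²/9)
p = 2779/18 (p = -½ + (732 - 2/9*49*(4 + 49)) = -½ + (732 - 2/9*49*53) = -½ + (732 - 5194/9) = -½ + 1394/9 = 2779/18 ≈ 154.39)
p - 1*(-2195) = 2779/18 - 1*(-2195) = 2779/18 + 2195 = 42289/18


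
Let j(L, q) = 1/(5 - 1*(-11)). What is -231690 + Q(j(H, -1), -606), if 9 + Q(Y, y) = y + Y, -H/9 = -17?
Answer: -3716879/16 ≈ -2.3231e+5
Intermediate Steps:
H = 153 (H = -9*(-17) = 153)
j(L, q) = 1/16 (j(L, q) = 1/(5 + 11) = 1/16)
Q(Y, y) = -9 + Y + y (Q(Y, y) = -9 + (y + Y) = -9 + (Y + y) = -9 + Y + y)
-231690 + Q(j(H, -1), -606) = -231690 + (-9 + 1/16 - 606) = -231690 - 9839/16 = -3716879/16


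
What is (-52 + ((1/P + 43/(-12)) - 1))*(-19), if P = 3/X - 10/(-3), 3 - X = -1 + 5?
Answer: 12217/12 ≈ 1018.1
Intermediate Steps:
X = -1 (X = 3 - (-1 + 5) = 3 - 1*4 = 3 - 4 = -1)
P = ⅓ (P = 3/(-1) - 10/(-3) = 3*(-1) - 10*(-⅓) = -3 + 10/3 = ⅓ ≈ 0.33333)
(-52 + ((1/P + 43/(-12)) - 1))*(-19) = (-52 + ((1/(⅓) + 43/(-12)) - 1))*(-19) = (-52 + ((1*3 + 43*(-1/12)) - 1))*(-19) = (-52 + ((3 - 43/12) - 1))*(-19) = (-52 + (-7/12 - 1))*(-19) = (-52 - 19/12)*(-19) = -643/12*(-19) = 12217/12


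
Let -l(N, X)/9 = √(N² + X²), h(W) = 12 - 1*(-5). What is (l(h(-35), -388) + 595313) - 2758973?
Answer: -2163660 - 9*√150833 ≈ -2.1672e+6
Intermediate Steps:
h(W) = 17 (h(W) = 12 + 5 = 17)
l(N, X) = -9*√(N² + X²)
(l(h(-35), -388) + 595313) - 2758973 = (-9*√(17² + (-388)²) + 595313) - 2758973 = (-9*√(289 + 150544) + 595313) - 2758973 = (-9*√150833 + 595313) - 2758973 = (595313 - 9*√150833) - 2758973 = -2163660 - 9*√150833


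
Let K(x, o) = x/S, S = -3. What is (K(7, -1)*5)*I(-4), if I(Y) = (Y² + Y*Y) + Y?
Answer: -980/3 ≈ -326.67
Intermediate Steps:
I(Y) = Y + 2*Y² (I(Y) = (Y² + Y²) + Y = 2*Y² + Y = Y + 2*Y²)
K(x, o) = -x/3 (K(x, o) = x/(-3) = x*(-⅓) = -x/3)
(K(7, -1)*5)*I(-4) = (-⅓*7*5)*(-4*(1 + 2*(-4))) = (-7/3*5)*(-4*(1 - 8)) = -(-140)*(-7)/3 = -35/3*28 = -980/3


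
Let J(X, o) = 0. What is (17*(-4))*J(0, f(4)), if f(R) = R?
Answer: 0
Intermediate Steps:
(17*(-4))*J(0, f(4)) = (17*(-4))*0 = -68*0 = 0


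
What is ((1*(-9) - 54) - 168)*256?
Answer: -59136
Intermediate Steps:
((1*(-9) - 54) - 168)*256 = ((-9 - 54) - 168)*256 = (-63 - 168)*256 = -231*256 = -59136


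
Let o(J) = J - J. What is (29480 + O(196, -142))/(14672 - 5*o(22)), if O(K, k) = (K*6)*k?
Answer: -17189/1834 ≈ -9.3724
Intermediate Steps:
o(J) = 0
O(K, k) = 6*K*k (O(K, k) = (6*K)*k = 6*K*k)
(29480 + O(196, -142))/(14672 - 5*o(22)) = (29480 + 6*196*(-142))/(14672 - 5*0) = (29480 - 166992)/(14672 + 0) = -137512/14672 = -137512*1/14672 = -17189/1834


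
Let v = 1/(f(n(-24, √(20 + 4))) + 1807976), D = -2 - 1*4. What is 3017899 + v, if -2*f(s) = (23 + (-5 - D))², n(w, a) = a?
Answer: 5455419807513/1807688 ≈ 3.0179e+6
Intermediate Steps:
D = -6 (D = -2 - 4 = -6)
f(s) = -288 (f(s) = -(23 + (-5 - 1*(-6)))²/2 = -(23 + (-5 + 6))²/2 = -(23 + 1)²/2 = -½*24² = -½*576 = -288)
v = 1/1807688 (v = 1/(-288 + 1807976) = 1/1807688 ≈ 5.5319e-7)
3017899 + v = 3017899 + 1/1807688 = 5455419807513/1807688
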